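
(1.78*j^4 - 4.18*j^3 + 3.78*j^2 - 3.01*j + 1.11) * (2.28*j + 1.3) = 4.0584*j^5 - 7.2164*j^4 + 3.1844*j^3 - 1.9488*j^2 - 1.3822*j + 1.443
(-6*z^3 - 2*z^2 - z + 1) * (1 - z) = 6*z^4 - 4*z^3 - z^2 - 2*z + 1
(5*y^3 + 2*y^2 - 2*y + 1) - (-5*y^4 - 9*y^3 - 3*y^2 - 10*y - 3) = 5*y^4 + 14*y^3 + 5*y^2 + 8*y + 4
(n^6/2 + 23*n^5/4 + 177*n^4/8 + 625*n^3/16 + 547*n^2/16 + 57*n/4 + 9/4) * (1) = n^6/2 + 23*n^5/4 + 177*n^4/8 + 625*n^3/16 + 547*n^2/16 + 57*n/4 + 9/4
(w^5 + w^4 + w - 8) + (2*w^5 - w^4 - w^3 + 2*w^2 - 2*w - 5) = 3*w^5 - w^3 + 2*w^2 - w - 13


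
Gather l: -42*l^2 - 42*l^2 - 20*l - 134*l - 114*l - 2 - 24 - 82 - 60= -84*l^2 - 268*l - 168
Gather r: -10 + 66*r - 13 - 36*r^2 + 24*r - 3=-36*r^2 + 90*r - 26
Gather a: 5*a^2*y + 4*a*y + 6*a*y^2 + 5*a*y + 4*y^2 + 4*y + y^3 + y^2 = 5*a^2*y + a*(6*y^2 + 9*y) + y^3 + 5*y^2 + 4*y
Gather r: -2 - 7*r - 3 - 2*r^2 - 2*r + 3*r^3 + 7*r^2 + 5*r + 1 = 3*r^3 + 5*r^2 - 4*r - 4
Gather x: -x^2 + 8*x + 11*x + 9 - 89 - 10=-x^2 + 19*x - 90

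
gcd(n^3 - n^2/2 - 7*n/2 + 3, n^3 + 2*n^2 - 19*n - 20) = 1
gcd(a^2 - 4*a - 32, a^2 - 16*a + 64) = a - 8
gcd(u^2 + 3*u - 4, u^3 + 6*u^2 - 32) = u + 4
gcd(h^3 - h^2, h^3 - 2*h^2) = h^2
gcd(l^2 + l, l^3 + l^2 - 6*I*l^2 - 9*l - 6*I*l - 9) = l + 1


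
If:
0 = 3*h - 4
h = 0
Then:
No Solution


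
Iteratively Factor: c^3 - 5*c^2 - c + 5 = (c + 1)*(c^2 - 6*c + 5) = (c - 5)*(c + 1)*(c - 1)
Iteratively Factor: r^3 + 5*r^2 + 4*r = (r + 1)*(r^2 + 4*r) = r*(r + 1)*(r + 4)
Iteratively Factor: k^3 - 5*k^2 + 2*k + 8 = (k - 4)*(k^2 - k - 2) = (k - 4)*(k + 1)*(k - 2)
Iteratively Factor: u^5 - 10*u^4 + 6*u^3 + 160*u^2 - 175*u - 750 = (u - 5)*(u^4 - 5*u^3 - 19*u^2 + 65*u + 150) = (u - 5)*(u + 2)*(u^3 - 7*u^2 - 5*u + 75) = (u - 5)*(u + 2)*(u + 3)*(u^2 - 10*u + 25) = (u - 5)^2*(u + 2)*(u + 3)*(u - 5)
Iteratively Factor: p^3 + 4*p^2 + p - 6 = (p - 1)*(p^2 + 5*p + 6) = (p - 1)*(p + 3)*(p + 2)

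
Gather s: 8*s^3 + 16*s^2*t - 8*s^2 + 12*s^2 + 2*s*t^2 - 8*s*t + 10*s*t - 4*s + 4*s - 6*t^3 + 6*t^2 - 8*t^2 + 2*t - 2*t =8*s^3 + s^2*(16*t + 4) + s*(2*t^2 + 2*t) - 6*t^3 - 2*t^2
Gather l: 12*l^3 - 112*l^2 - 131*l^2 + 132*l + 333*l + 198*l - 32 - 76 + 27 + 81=12*l^3 - 243*l^2 + 663*l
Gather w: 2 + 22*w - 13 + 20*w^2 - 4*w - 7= 20*w^2 + 18*w - 18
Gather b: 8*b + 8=8*b + 8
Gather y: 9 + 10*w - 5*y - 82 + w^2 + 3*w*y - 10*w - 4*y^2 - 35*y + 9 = w^2 - 4*y^2 + y*(3*w - 40) - 64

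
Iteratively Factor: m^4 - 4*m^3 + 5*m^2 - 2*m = (m - 2)*(m^3 - 2*m^2 + m) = m*(m - 2)*(m^2 - 2*m + 1) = m*(m - 2)*(m - 1)*(m - 1)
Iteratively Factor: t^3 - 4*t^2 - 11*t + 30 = (t + 3)*(t^2 - 7*t + 10) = (t - 2)*(t + 3)*(t - 5)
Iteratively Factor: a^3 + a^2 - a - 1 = (a + 1)*(a^2 - 1) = (a + 1)^2*(a - 1)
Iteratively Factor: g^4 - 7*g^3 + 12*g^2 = (g - 3)*(g^3 - 4*g^2) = g*(g - 3)*(g^2 - 4*g) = g^2*(g - 3)*(g - 4)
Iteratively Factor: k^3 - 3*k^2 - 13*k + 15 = (k - 5)*(k^2 + 2*k - 3) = (k - 5)*(k + 3)*(k - 1)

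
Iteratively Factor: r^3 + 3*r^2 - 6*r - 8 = (r - 2)*(r^2 + 5*r + 4) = (r - 2)*(r + 1)*(r + 4)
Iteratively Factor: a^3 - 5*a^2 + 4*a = (a)*(a^2 - 5*a + 4) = a*(a - 1)*(a - 4)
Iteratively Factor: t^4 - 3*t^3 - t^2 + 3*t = (t + 1)*(t^3 - 4*t^2 + 3*t) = (t - 1)*(t + 1)*(t^2 - 3*t) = (t - 3)*(t - 1)*(t + 1)*(t)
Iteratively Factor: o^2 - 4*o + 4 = (o - 2)*(o - 2)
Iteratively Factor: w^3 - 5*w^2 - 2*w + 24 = (w - 3)*(w^2 - 2*w - 8) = (w - 3)*(w + 2)*(w - 4)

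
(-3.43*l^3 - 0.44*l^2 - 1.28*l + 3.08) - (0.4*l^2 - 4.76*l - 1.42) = -3.43*l^3 - 0.84*l^2 + 3.48*l + 4.5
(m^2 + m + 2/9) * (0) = 0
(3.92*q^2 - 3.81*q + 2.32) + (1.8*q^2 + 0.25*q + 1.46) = 5.72*q^2 - 3.56*q + 3.78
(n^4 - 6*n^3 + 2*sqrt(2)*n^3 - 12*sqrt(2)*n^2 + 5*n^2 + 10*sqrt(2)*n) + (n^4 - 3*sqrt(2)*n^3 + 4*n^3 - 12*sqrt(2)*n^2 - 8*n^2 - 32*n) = 2*n^4 - 2*n^3 - sqrt(2)*n^3 - 24*sqrt(2)*n^2 - 3*n^2 - 32*n + 10*sqrt(2)*n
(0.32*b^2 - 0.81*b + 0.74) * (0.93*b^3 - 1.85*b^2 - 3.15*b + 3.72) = 0.2976*b^5 - 1.3453*b^4 + 1.1787*b^3 + 2.3729*b^2 - 5.3442*b + 2.7528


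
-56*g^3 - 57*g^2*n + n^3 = (-8*g + n)*(g + n)*(7*g + n)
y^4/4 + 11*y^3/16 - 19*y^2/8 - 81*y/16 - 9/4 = (y/4 + 1)*(y - 3)*(y + 3/4)*(y + 1)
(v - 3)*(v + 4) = v^2 + v - 12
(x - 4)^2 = x^2 - 8*x + 16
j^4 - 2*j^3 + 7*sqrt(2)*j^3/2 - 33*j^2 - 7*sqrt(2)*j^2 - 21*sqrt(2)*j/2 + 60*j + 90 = (j - 3)*(j + 1)*(j - 5*sqrt(2)/2)*(j + 6*sqrt(2))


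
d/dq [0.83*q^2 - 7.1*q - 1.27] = 1.66*q - 7.1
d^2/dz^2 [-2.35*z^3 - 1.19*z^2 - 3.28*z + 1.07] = -14.1*z - 2.38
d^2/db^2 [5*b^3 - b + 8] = 30*b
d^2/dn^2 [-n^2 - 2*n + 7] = -2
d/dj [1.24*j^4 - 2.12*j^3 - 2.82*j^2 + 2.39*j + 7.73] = 4.96*j^3 - 6.36*j^2 - 5.64*j + 2.39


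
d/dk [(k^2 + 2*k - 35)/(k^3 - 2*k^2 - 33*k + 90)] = (-k^2 - 14*k - 39)/(k^4 + 6*k^3 - 27*k^2 - 108*k + 324)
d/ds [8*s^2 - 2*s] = 16*s - 2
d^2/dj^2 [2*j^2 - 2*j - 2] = 4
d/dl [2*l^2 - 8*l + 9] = 4*l - 8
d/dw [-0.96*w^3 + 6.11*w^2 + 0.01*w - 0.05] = -2.88*w^2 + 12.22*w + 0.01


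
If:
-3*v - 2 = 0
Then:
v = -2/3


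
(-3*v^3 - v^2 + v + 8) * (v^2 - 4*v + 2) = -3*v^5 + 11*v^4 - v^3 + 2*v^2 - 30*v + 16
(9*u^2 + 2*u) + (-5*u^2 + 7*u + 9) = 4*u^2 + 9*u + 9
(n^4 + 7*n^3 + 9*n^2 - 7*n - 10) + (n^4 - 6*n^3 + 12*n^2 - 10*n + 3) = 2*n^4 + n^3 + 21*n^2 - 17*n - 7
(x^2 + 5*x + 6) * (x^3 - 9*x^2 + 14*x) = x^5 - 4*x^4 - 25*x^3 + 16*x^2 + 84*x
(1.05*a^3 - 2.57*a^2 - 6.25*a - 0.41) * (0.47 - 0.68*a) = -0.714*a^4 + 2.2411*a^3 + 3.0421*a^2 - 2.6587*a - 0.1927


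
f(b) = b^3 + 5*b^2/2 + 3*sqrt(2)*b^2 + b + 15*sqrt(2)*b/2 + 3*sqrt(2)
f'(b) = 3*b^2 + 5*b + 6*sqrt(2)*b + 1 + 15*sqrt(2)/2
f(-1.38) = -1.56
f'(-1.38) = -1.29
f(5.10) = 371.46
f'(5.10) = 158.41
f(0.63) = 14.48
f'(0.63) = 21.29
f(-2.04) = 0.14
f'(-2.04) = -3.42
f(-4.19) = 0.43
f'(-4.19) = 7.77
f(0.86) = 19.85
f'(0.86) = 25.42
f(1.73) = 49.68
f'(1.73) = 43.91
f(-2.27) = 0.94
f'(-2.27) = -3.55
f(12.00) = 2842.46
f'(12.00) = 605.43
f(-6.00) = -38.66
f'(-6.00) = 38.69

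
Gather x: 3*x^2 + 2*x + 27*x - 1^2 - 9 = 3*x^2 + 29*x - 10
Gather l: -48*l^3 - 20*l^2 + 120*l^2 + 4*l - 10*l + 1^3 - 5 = -48*l^3 + 100*l^2 - 6*l - 4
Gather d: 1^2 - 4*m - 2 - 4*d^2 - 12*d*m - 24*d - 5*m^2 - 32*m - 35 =-4*d^2 + d*(-12*m - 24) - 5*m^2 - 36*m - 36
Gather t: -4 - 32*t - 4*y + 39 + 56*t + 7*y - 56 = 24*t + 3*y - 21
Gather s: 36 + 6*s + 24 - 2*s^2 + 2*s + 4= -2*s^2 + 8*s + 64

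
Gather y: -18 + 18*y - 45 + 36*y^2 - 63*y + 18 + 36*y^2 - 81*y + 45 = 72*y^2 - 126*y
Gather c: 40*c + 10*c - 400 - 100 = 50*c - 500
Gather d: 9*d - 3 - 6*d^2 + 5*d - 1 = -6*d^2 + 14*d - 4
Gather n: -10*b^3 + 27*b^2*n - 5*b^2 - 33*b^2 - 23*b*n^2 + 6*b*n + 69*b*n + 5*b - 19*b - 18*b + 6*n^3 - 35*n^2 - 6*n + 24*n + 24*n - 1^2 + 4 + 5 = -10*b^3 - 38*b^2 - 32*b + 6*n^3 + n^2*(-23*b - 35) + n*(27*b^2 + 75*b + 42) + 8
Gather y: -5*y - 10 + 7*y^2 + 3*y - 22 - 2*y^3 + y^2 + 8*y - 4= -2*y^3 + 8*y^2 + 6*y - 36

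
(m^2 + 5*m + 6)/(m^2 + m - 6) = (m + 2)/(m - 2)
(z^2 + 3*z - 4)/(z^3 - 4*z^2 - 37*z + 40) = (z + 4)/(z^2 - 3*z - 40)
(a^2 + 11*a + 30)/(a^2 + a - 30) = (a + 5)/(a - 5)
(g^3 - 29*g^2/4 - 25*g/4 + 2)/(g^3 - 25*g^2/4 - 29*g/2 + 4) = (g + 1)/(g + 2)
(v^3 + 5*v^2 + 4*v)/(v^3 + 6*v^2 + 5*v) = (v + 4)/(v + 5)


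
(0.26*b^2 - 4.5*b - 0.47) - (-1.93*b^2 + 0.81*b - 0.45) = 2.19*b^2 - 5.31*b - 0.02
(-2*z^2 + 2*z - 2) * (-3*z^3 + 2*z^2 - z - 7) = 6*z^5 - 10*z^4 + 12*z^3 + 8*z^2 - 12*z + 14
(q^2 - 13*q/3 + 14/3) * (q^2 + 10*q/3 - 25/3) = q^4 - q^3 - 163*q^2/9 + 155*q/3 - 350/9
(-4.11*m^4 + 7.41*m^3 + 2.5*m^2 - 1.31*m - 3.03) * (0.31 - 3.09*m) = 12.6999*m^5 - 24.171*m^4 - 5.4279*m^3 + 4.8229*m^2 + 8.9566*m - 0.9393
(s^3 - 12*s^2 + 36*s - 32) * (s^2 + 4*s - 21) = s^5 - 8*s^4 - 33*s^3 + 364*s^2 - 884*s + 672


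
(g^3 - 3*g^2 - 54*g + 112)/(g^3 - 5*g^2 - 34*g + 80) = (g + 7)/(g + 5)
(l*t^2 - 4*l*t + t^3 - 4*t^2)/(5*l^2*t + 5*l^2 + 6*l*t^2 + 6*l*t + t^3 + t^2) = t*(t - 4)/(5*l*t + 5*l + t^2 + t)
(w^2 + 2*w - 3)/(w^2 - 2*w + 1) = (w + 3)/(w - 1)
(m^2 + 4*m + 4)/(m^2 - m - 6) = (m + 2)/(m - 3)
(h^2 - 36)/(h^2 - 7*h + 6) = (h + 6)/(h - 1)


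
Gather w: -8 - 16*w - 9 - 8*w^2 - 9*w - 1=-8*w^2 - 25*w - 18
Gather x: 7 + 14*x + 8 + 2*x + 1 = 16*x + 16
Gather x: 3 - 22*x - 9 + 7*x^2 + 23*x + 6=7*x^2 + x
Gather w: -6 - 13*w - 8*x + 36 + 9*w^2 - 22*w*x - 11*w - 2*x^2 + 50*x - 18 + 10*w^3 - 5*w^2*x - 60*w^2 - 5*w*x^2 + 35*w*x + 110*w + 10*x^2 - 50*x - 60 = 10*w^3 + w^2*(-5*x - 51) + w*(-5*x^2 + 13*x + 86) + 8*x^2 - 8*x - 48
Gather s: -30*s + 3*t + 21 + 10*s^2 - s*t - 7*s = 10*s^2 + s*(-t - 37) + 3*t + 21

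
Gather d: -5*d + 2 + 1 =3 - 5*d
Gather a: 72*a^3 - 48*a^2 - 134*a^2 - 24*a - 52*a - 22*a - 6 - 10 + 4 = 72*a^3 - 182*a^2 - 98*a - 12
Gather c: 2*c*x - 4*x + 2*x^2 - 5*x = 2*c*x + 2*x^2 - 9*x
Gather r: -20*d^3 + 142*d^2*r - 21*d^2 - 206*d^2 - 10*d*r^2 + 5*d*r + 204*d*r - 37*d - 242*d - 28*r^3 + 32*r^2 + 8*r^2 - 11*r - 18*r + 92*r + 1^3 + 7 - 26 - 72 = -20*d^3 - 227*d^2 - 279*d - 28*r^3 + r^2*(40 - 10*d) + r*(142*d^2 + 209*d + 63) - 90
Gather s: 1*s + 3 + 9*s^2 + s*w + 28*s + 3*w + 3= 9*s^2 + s*(w + 29) + 3*w + 6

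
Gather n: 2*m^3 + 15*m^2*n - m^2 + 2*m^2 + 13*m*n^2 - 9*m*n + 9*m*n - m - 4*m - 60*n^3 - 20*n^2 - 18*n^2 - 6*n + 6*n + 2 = 2*m^3 + 15*m^2*n + m^2 - 5*m - 60*n^3 + n^2*(13*m - 38) + 2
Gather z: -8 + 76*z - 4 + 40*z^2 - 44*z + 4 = 40*z^2 + 32*z - 8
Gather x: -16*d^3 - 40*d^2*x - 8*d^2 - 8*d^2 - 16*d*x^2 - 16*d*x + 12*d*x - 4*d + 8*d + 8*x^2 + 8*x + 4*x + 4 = -16*d^3 - 16*d^2 + 4*d + x^2*(8 - 16*d) + x*(-40*d^2 - 4*d + 12) + 4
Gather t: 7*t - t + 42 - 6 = 6*t + 36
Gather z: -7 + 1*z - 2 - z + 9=0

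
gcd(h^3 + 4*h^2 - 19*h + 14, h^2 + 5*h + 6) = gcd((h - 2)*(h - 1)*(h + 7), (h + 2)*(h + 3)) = 1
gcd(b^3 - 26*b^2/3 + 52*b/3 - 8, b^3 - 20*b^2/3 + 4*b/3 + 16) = b^2 - 8*b + 12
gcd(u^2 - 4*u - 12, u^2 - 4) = u + 2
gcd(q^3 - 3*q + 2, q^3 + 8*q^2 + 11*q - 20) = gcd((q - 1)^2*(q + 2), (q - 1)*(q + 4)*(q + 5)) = q - 1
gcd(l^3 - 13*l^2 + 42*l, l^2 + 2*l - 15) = 1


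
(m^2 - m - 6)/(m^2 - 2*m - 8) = (m - 3)/(m - 4)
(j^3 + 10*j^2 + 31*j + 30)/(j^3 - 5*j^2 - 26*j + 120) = (j^2 + 5*j + 6)/(j^2 - 10*j + 24)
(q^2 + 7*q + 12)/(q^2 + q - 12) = (q + 3)/(q - 3)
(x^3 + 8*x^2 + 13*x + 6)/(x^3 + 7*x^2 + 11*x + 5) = (x + 6)/(x + 5)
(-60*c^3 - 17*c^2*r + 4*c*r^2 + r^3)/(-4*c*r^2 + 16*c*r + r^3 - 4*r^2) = (15*c^2 + 8*c*r + r^2)/(r*(r - 4))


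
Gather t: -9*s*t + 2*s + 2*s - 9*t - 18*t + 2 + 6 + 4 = 4*s + t*(-9*s - 27) + 12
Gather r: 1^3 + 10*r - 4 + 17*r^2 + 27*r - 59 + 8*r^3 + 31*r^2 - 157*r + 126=8*r^3 + 48*r^2 - 120*r + 64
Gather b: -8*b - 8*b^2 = -8*b^2 - 8*b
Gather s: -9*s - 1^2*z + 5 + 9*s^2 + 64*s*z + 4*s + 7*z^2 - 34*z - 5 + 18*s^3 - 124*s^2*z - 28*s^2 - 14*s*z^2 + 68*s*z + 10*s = 18*s^3 + s^2*(-124*z - 19) + s*(-14*z^2 + 132*z + 5) + 7*z^2 - 35*z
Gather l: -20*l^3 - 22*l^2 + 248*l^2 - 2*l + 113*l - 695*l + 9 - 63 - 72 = -20*l^3 + 226*l^2 - 584*l - 126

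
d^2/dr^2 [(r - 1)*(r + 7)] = 2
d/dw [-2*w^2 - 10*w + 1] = -4*w - 10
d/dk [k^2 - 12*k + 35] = 2*k - 12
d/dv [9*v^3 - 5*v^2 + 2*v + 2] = 27*v^2 - 10*v + 2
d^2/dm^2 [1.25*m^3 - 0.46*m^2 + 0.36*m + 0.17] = 7.5*m - 0.92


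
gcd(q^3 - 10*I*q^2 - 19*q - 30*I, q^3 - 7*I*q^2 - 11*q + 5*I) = q - 5*I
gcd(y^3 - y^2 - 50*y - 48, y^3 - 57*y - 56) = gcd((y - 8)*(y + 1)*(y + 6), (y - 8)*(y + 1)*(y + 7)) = y^2 - 7*y - 8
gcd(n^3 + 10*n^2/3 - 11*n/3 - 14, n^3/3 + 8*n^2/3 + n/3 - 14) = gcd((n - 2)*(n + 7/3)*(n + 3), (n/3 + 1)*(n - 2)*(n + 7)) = n^2 + n - 6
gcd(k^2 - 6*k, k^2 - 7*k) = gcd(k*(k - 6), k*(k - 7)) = k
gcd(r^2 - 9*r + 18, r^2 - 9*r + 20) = 1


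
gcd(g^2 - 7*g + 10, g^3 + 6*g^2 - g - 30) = g - 2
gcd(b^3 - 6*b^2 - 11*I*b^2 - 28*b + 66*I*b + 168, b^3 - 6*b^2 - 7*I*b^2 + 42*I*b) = b^2 + b*(-6 - 7*I) + 42*I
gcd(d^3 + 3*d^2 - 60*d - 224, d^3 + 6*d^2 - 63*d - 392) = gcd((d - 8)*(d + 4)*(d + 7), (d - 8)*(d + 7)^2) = d^2 - d - 56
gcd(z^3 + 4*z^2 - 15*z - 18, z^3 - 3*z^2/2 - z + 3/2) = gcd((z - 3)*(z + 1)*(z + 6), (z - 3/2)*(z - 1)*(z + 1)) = z + 1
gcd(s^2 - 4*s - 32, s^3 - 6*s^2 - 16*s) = s - 8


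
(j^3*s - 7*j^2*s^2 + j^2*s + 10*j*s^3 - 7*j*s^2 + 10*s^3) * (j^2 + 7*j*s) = j^5*s + j^4*s - 39*j^3*s^3 + 70*j^2*s^4 - 39*j^2*s^3 + 70*j*s^4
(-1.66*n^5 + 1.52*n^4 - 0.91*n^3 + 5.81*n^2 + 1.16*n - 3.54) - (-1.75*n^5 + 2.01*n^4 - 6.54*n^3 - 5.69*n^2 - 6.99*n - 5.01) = 0.0900000000000001*n^5 - 0.49*n^4 + 5.63*n^3 + 11.5*n^2 + 8.15*n + 1.47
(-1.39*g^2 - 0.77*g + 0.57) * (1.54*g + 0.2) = -2.1406*g^3 - 1.4638*g^2 + 0.7238*g + 0.114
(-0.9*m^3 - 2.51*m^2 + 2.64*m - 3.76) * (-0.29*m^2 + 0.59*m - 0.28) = 0.261*m^5 + 0.1969*m^4 - 1.9945*m^3 + 3.3508*m^2 - 2.9576*m + 1.0528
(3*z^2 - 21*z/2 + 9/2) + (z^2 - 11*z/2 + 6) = 4*z^2 - 16*z + 21/2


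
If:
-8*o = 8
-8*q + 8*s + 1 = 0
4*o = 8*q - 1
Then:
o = -1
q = -3/8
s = -1/2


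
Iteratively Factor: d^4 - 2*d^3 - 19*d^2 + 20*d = (d - 5)*(d^3 + 3*d^2 - 4*d) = (d - 5)*(d - 1)*(d^2 + 4*d) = (d - 5)*(d - 1)*(d + 4)*(d)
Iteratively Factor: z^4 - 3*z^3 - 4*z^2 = (z - 4)*(z^3 + z^2) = z*(z - 4)*(z^2 + z) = z^2*(z - 4)*(z + 1)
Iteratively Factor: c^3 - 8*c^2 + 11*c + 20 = (c - 5)*(c^2 - 3*c - 4) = (c - 5)*(c - 4)*(c + 1)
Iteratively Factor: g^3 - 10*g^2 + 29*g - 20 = (g - 5)*(g^2 - 5*g + 4) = (g - 5)*(g - 1)*(g - 4)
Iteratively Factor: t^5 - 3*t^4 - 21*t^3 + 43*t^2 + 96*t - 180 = (t - 5)*(t^4 + 2*t^3 - 11*t^2 - 12*t + 36) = (t - 5)*(t + 3)*(t^3 - t^2 - 8*t + 12) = (t - 5)*(t + 3)^2*(t^2 - 4*t + 4) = (t - 5)*(t - 2)*(t + 3)^2*(t - 2)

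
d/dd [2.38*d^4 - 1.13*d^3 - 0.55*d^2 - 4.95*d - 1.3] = 9.52*d^3 - 3.39*d^2 - 1.1*d - 4.95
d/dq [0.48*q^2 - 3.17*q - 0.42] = 0.96*q - 3.17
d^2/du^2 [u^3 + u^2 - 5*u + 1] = 6*u + 2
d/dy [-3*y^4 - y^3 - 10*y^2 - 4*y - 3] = -12*y^3 - 3*y^2 - 20*y - 4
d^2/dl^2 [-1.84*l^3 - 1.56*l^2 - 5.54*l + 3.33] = -11.04*l - 3.12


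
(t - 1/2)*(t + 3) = t^2 + 5*t/2 - 3/2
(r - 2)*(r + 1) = r^2 - r - 2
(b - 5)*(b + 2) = b^2 - 3*b - 10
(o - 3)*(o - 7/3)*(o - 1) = o^3 - 19*o^2/3 + 37*o/3 - 7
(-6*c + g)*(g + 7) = -6*c*g - 42*c + g^2 + 7*g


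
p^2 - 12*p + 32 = (p - 8)*(p - 4)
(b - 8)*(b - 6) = b^2 - 14*b + 48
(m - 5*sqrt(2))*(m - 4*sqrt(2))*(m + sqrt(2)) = m^3 - 8*sqrt(2)*m^2 + 22*m + 40*sqrt(2)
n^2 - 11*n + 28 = (n - 7)*(n - 4)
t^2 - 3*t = t*(t - 3)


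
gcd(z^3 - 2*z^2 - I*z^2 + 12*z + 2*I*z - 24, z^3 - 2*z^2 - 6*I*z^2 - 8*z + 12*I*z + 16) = z^2 + z*(-2 - 4*I) + 8*I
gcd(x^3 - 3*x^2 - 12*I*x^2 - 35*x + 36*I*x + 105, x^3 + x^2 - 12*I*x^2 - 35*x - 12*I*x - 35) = x^2 - 12*I*x - 35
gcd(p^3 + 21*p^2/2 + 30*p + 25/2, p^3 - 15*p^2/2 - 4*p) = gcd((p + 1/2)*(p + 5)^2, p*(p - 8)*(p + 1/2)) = p + 1/2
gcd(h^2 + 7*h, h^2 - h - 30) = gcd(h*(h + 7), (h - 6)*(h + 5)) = 1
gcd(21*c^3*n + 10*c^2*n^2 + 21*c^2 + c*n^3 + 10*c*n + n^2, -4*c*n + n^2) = 1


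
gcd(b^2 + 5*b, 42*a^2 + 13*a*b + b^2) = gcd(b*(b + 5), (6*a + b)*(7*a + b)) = 1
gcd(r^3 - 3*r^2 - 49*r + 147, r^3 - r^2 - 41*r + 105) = r^2 + 4*r - 21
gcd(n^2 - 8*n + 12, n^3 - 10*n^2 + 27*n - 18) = n - 6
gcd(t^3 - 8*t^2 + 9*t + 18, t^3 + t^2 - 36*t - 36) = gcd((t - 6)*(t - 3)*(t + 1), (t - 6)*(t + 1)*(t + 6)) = t^2 - 5*t - 6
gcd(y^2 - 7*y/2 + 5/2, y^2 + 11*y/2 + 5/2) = 1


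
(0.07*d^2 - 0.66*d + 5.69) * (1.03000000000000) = 0.0721*d^2 - 0.6798*d + 5.8607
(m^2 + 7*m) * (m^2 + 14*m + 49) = m^4 + 21*m^3 + 147*m^2 + 343*m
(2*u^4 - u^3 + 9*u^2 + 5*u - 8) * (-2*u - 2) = -4*u^5 - 2*u^4 - 16*u^3 - 28*u^2 + 6*u + 16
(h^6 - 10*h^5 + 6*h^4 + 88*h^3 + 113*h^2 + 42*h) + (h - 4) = h^6 - 10*h^5 + 6*h^4 + 88*h^3 + 113*h^2 + 43*h - 4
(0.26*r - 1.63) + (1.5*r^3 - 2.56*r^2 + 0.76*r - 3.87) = 1.5*r^3 - 2.56*r^2 + 1.02*r - 5.5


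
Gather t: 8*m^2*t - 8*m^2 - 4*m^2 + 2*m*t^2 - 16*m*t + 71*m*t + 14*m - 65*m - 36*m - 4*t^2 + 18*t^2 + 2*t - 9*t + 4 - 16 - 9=-12*m^2 - 87*m + t^2*(2*m + 14) + t*(8*m^2 + 55*m - 7) - 21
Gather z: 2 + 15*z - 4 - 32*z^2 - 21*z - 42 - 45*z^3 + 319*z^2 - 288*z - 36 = -45*z^3 + 287*z^2 - 294*z - 80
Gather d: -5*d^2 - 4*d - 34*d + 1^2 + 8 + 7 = -5*d^2 - 38*d + 16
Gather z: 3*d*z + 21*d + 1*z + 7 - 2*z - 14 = 21*d + z*(3*d - 1) - 7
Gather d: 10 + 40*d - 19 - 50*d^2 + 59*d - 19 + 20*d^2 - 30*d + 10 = -30*d^2 + 69*d - 18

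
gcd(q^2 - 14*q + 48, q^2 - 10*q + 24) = q - 6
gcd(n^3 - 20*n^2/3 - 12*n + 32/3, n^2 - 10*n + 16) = n - 8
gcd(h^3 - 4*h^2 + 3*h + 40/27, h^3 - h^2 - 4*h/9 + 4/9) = 1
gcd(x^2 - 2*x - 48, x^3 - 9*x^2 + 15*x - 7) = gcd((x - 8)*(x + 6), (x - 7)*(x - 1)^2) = 1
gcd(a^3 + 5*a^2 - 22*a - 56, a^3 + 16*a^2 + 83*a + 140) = a + 7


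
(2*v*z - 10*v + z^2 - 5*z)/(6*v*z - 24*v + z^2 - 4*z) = (2*v*z - 10*v + z^2 - 5*z)/(6*v*z - 24*v + z^2 - 4*z)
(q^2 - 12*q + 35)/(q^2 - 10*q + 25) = (q - 7)/(q - 5)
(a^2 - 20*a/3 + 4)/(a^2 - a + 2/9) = 3*(a - 6)/(3*a - 1)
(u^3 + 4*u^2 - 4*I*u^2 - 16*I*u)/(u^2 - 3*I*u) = (u^2 + 4*u*(1 - I) - 16*I)/(u - 3*I)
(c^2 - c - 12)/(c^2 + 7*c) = (c^2 - c - 12)/(c*(c + 7))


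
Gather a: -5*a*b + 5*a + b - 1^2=a*(5 - 5*b) + b - 1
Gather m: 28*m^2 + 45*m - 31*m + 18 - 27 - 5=28*m^2 + 14*m - 14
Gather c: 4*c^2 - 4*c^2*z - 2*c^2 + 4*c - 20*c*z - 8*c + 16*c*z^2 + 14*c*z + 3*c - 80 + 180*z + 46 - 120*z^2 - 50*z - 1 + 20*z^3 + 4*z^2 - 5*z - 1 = c^2*(2 - 4*z) + c*(16*z^2 - 6*z - 1) + 20*z^3 - 116*z^2 + 125*z - 36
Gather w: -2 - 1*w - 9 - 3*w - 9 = -4*w - 20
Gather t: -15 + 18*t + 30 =18*t + 15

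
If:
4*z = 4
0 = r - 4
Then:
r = 4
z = 1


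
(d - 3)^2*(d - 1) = d^3 - 7*d^2 + 15*d - 9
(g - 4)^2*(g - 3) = g^3 - 11*g^2 + 40*g - 48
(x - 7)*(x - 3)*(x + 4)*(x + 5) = x^4 - x^3 - 49*x^2 - 11*x + 420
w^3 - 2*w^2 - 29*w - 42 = (w - 7)*(w + 2)*(w + 3)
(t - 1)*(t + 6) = t^2 + 5*t - 6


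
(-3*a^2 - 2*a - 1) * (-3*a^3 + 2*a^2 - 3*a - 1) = 9*a^5 + 8*a^3 + 7*a^2 + 5*a + 1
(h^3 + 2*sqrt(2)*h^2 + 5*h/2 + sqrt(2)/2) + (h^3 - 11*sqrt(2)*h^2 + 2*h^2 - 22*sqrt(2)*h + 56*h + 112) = 2*h^3 - 9*sqrt(2)*h^2 + 2*h^2 - 22*sqrt(2)*h + 117*h/2 + sqrt(2)/2 + 112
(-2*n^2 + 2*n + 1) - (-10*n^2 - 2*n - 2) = 8*n^2 + 4*n + 3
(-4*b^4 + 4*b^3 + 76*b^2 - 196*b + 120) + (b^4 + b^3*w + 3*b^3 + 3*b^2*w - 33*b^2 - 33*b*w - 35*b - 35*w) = -3*b^4 + b^3*w + 7*b^3 + 3*b^2*w + 43*b^2 - 33*b*w - 231*b - 35*w + 120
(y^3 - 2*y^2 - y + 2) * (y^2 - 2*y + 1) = y^5 - 4*y^4 + 4*y^3 + 2*y^2 - 5*y + 2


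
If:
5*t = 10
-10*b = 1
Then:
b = -1/10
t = 2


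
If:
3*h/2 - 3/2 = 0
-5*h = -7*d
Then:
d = 5/7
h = 1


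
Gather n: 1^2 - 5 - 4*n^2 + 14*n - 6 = -4*n^2 + 14*n - 10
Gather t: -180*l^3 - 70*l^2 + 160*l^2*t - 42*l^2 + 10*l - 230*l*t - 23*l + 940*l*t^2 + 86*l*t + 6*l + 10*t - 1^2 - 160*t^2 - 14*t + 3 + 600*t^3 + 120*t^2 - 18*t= -180*l^3 - 112*l^2 - 7*l + 600*t^3 + t^2*(940*l - 40) + t*(160*l^2 - 144*l - 22) + 2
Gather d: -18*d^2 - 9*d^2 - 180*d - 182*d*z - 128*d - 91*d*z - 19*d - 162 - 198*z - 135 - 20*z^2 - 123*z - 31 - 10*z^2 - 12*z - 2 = -27*d^2 + d*(-273*z - 327) - 30*z^2 - 333*z - 330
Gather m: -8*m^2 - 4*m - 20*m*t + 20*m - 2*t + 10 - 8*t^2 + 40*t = -8*m^2 + m*(16 - 20*t) - 8*t^2 + 38*t + 10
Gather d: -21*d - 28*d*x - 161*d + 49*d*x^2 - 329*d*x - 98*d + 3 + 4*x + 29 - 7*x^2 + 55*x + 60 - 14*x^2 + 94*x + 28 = d*(49*x^2 - 357*x - 280) - 21*x^2 + 153*x + 120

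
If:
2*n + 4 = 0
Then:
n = -2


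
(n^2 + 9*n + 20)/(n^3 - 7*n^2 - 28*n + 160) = (n + 4)/(n^2 - 12*n + 32)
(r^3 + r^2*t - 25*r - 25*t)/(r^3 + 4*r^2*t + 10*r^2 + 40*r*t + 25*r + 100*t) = (r^2 + r*t - 5*r - 5*t)/(r^2 + 4*r*t + 5*r + 20*t)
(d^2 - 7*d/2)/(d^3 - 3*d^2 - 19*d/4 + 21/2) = 2*d/(2*d^2 + d - 6)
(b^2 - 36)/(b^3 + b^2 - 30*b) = (b - 6)/(b*(b - 5))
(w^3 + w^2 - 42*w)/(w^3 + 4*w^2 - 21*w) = (w - 6)/(w - 3)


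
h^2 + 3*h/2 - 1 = (h - 1/2)*(h + 2)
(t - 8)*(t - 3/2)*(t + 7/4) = t^3 - 31*t^2/4 - 37*t/8 + 21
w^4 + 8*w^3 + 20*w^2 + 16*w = w*(w + 2)^2*(w + 4)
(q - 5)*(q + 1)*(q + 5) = q^3 + q^2 - 25*q - 25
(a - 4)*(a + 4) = a^2 - 16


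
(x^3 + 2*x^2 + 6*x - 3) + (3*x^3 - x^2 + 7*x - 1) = 4*x^3 + x^2 + 13*x - 4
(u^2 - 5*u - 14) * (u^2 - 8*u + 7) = u^4 - 13*u^3 + 33*u^2 + 77*u - 98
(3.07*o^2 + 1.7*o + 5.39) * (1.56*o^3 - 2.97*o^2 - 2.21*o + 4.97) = 4.7892*o^5 - 6.4659*o^4 - 3.4253*o^3 - 4.5074*o^2 - 3.4629*o + 26.7883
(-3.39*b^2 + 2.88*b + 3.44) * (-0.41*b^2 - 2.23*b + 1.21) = 1.3899*b^4 + 6.3789*b^3 - 11.9347*b^2 - 4.1864*b + 4.1624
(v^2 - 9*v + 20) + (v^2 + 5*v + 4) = 2*v^2 - 4*v + 24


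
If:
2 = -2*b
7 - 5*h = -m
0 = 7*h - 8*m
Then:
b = -1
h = 56/33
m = 49/33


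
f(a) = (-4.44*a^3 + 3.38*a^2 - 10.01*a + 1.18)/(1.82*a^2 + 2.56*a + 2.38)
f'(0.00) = -4.74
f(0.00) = 0.50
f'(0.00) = -4.74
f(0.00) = 0.50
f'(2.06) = -1.55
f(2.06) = -2.86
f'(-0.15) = -6.90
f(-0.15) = 1.36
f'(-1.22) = -6.48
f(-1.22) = 13.47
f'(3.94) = -2.05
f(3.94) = -6.32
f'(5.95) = -2.23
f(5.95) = -10.65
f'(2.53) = -1.73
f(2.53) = -3.63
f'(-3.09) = -1.25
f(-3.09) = 16.49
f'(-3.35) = -1.40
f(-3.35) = 16.84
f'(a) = (-3.64*a - 2.56)*(-4.44*a^3 + 3.38*a^2 - 10.01*a + 1.18)/(1.82*a^2 + 2.56*a + 2.38)^2 + (-13.32*a^2 + 6.76*a - 10.01)/(1.82*a^2 + 2.56*a + 2.38) = (-8.0808*a^4 - 22.7328*a^3 - 4.8306*a^2 + 11.7936*a - 26.8446)/(3.3124*a^4 + 9.3184*a^3 + 15.2168*a^2 + 12.1856*a + 5.6644)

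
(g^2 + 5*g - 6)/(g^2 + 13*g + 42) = (g - 1)/(g + 7)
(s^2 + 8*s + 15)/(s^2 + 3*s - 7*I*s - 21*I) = (s + 5)/(s - 7*I)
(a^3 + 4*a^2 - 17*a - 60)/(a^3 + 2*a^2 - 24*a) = (a^2 + 8*a + 15)/(a*(a + 6))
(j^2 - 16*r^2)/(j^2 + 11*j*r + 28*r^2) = (j - 4*r)/(j + 7*r)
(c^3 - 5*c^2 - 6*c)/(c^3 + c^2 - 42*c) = (c + 1)/(c + 7)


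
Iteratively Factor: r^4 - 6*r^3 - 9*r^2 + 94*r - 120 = (r - 3)*(r^3 - 3*r^2 - 18*r + 40) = (r - 3)*(r + 4)*(r^2 - 7*r + 10) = (r - 5)*(r - 3)*(r + 4)*(r - 2)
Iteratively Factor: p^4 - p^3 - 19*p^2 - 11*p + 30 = (p - 5)*(p^3 + 4*p^2 + p - 6) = (p - 5)*(p + 2)*(p^2 + 2*p - 3) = (p - 5)*(p + 2)*(p + 3)*(p - 1)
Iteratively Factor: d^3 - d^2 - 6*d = (d + 2)*(d^2 - 3*d) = (d - 3)*(d + 2)*(d)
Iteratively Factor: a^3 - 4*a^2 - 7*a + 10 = (a - 5)*(a^2 + a - 2) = (a - 5)*(a - 1)*(a + 2)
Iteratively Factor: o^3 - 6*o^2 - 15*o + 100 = (o - 5)*(o^2 - o - 20) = (o - 5)^2*(o + 4)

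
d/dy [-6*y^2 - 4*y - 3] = -12*y - 4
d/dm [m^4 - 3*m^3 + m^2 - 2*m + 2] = 4*m^3 - 9*m^2 + 2*m - 2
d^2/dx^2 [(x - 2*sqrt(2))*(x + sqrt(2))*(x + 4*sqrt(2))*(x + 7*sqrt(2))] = 12*x^2 + 60*sqrt(2)*x + 60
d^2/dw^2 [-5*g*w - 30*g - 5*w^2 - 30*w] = -10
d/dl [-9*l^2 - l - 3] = -18*l - 1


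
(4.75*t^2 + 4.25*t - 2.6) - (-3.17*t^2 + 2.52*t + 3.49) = 7.92*t^2 + 1.73*t - 6.09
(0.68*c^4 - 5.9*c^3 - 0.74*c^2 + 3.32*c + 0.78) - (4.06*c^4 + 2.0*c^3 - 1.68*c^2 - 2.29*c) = -3.38*c^4 - 7.9*c^3 + 0.94*c^2 + 5.61*c + 0.78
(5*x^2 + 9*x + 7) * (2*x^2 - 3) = 10*x^4 + 18*x^3 - x^2 - 27*x - 21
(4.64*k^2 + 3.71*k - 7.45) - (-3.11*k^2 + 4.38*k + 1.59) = 7.75*k^2 - 0.67*k - 9.04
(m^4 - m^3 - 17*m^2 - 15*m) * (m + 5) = m^5 + 4*m^4 - 22*m^3 - 100*m^2 - 75*m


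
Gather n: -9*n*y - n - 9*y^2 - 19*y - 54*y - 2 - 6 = n*(-9*y - 1) - 9*y^2 - 73*y - 8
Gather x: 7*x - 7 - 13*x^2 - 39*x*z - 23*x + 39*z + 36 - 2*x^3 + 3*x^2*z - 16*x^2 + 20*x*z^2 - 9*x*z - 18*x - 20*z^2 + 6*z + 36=-2*x^3 + x^2*(3*z - 29) + x*(20*z^2 - 48*z - 34) - 20*z^2 + 45*z + 65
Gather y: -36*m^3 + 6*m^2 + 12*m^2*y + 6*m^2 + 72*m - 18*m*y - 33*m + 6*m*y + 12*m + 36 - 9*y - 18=-36*m^3 + 12*m^2 + 51*m + y*(12*m^2 - 12*m - 9) + 18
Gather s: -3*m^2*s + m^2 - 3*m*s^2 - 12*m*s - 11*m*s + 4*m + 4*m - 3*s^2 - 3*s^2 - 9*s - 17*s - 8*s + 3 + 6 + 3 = m^2 + 8*m + s^2*(-3*m - 6) + s*(-3*m^2 - 23*m - 34) + 12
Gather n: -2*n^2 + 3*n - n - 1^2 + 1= -2*n^2 + 2*n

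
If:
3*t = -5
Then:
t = -5/3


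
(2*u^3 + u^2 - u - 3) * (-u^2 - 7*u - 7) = -2*u^5 - 15*u^4 - 20*u^3 + 3*u^2 + 28*u + 21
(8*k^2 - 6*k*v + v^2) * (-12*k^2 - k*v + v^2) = -96*k^4 + 64*k^3*v + 2*k^2*v^2 - 7*k*v^3 + v^4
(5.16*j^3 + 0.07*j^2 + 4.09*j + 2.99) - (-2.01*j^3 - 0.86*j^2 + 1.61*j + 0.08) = 7.17*j^3 + 0.93*j^2 + 2.48*j + 2.91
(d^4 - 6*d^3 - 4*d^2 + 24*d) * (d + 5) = d^5 - d^4 - 34*d^3 + 4*d^2 + 120*d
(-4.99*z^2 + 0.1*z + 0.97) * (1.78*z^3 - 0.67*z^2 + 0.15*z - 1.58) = -8.8822*z^5 + 3.5213*z^4 + 0.9111*z^3 + 7.2493*z^2 - 0.0125*z - 1.5326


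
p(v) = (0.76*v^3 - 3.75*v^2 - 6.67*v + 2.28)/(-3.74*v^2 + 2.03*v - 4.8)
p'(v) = (7.48*v - 2.03)*(0.76*v^3 - 3.75*v^2 - 6.67*v + 2.28)/(-3.74*v^2 + 2.03*v - 4.8)^2 + (2.28*v^2 - 7.5*v - 6.67)/(-3.74*v^2 + 2.03*v - 4.8) = (-2.8424*v^4 + 3.0856*v^3 - 43.5023*v^2 + 53.0544*v + 27.3876)/(13.9876*v^4 - 15.1844*v^3 + 40.0249*v^2 - 19.488*v + 23.04)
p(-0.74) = -0.58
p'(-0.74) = -0.54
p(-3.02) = 0.73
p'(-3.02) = -0.42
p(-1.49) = -0.09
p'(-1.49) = -0.66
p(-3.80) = 1.03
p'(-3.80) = -0.35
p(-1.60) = -0.01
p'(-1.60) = -0.64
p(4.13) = 0.59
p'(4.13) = -0.30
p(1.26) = 1.29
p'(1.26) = 0.36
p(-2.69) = 0.58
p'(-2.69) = -0.46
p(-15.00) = 3.77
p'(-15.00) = -0.21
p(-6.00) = 1.69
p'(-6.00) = -0.27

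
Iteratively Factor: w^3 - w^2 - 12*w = (w - 4)*(w^2 + 3*w) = w*(w - 4)*(w + 3)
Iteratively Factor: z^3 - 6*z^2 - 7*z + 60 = (z - 4)*(z^2 - 2*z - 15) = (z - 5)*(z - 4)*(z + 3)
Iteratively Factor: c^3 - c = (c)*(c^2 - 1) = c*(c + 1)*(c - 1)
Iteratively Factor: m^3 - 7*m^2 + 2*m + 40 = (m + 2)*(m^2 - 9*m + 20) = (m - 5)*(m + 2)*(m - 4)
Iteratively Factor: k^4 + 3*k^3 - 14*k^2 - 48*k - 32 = (k - 4)*(k^3 + 7*k^2 + 14*k + 8) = (k - 4)*(k + 1)*(k^2 + 6*k + 8) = (k - 4)*(k + 1)*(k + 2)*(k + 4)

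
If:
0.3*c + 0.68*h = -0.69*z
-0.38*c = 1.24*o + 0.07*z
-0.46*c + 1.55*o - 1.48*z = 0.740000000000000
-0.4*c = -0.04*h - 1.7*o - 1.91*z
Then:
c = -0.42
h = 0.41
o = 0.14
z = -0.22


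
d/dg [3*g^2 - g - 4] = 6*g - 1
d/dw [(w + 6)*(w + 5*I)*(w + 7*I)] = 3*w^2 + w*(12 + 24*I) - 35 + 72*I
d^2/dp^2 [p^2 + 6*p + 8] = 2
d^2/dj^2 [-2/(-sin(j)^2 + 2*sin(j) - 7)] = 4*(-2*sin(j)^4 + 3*sin(j)^3 + 15*sin(j)^2 - 13*sin(j) - 3)/(sin(j)^2 - 2*sin(j) + 7)^3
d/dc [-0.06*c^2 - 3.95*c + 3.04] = -0.12*c - 3.95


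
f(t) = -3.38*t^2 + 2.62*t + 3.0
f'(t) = 2.62 - 6.76*t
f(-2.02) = -16.08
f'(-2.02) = 16.28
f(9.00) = -247.20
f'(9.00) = -58.22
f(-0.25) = 2.13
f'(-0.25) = 4.31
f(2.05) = -5.83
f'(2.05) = -11.24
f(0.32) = 3.49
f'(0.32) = 0.46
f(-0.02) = 2.95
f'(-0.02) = 2.76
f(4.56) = -55.34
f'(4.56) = -28.21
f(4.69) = -59.06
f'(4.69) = -29.08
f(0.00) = 3.00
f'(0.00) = 2.62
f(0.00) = 3.00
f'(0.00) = 2.62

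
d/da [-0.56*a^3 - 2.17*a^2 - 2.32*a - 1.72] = -1.68*a^2 - 4.34*a - 2.32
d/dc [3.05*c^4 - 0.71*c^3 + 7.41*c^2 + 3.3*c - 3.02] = 12.2*c^3 - 2.13*c^2 + 14.82*c + 3.3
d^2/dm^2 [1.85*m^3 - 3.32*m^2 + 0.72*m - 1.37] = 11.1*m - 6.64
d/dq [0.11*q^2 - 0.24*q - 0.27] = 0.22*q - 0.24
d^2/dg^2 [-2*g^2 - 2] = -4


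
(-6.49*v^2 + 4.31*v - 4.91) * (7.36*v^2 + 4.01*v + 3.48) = -47.7664*v^4 + 5.6967*v^3 - 41.4397*v^2 - 4.6903*v - 17.0868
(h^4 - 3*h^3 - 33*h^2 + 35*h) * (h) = h^5 - 3*h^4 - 33*h^3 + 35*h^2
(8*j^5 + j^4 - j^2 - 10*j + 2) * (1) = 8*j^5 + j^4 - j^2 - 10*j + 2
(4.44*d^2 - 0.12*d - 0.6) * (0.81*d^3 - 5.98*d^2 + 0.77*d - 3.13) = 3.5964*d^5 - 26.6484*d^4 + 3.6504*d^3 - 10.4016*d^2 - 0.0864*d + 1.878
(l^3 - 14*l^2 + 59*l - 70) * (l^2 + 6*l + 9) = l^5 - 8*l^4 - 16*l^3 + 158*l^2 + 111*l - 630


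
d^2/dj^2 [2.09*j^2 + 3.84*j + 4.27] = 4.18000000000000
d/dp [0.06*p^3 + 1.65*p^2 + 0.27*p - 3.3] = 0.18*p^2 + 3.3*p + 0.27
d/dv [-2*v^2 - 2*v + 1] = -4*v - 2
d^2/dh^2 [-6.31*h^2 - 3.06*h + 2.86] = -12.6200000000000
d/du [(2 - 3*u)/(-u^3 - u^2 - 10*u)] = (3*u*(u^2 + u + 10) - (3*u - 2)*(3*u^2 + 2*u + 10))/(u^2*(u^2 + u + 10)^2)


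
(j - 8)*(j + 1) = j^2 - 7*j - 8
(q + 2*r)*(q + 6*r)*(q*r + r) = q^3*r + 8*q^2*r^2 + q^2*r + 12*q*r^3 + 8*q*r^2 + 12*r^3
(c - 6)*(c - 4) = c^2 - 10*c + 24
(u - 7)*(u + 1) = u^2 - 6*u - 7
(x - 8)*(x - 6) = x^2 - 14*x + 48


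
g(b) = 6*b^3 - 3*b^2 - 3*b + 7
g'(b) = 18*b^2 - 6*b - 3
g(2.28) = 55.68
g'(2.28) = 76.89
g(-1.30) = -7.35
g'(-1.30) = 35.22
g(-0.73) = 5.26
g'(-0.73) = 10.97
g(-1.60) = -20.46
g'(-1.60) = 52.68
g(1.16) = 8.85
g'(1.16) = 14.26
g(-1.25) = -5.66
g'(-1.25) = 32.62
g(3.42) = 201.66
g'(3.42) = 187.02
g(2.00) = 37.00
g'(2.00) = 57.00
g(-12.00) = -10757.00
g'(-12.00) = 2661.00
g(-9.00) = -4583.00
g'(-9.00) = 1509.00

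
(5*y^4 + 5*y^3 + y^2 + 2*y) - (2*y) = 5*y^4 + 5*y^3 + y^2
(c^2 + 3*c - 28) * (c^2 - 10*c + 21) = c^4 - 7*c^3 - 37*c^2 + 343*c - 588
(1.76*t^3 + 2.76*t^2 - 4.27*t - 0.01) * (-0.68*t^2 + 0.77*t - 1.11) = -1.1968*t^5 - 0.5216*t^4 + 3.0752*t^3 - 6.3447*t^2 + 4.732*t + 0.0111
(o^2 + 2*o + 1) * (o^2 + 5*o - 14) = o^4 + 7*o^3 - 3*o^2 - 23*o - 14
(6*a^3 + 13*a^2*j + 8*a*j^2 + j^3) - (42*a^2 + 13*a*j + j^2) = 6*a^3 + 13*a^2*j - 42*a^2 + 8*a*j^2 - 13*a*j + j^3 - j^2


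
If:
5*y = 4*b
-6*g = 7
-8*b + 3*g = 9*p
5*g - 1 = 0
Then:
No Solution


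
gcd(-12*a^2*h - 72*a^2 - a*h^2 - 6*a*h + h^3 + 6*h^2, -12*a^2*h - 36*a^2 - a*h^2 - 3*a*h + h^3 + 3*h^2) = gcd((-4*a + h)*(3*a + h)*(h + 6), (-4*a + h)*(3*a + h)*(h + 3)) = 12*a^2 + a*h - h^2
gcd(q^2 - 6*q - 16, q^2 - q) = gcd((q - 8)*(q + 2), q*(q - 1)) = 1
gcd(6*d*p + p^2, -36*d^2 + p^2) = 6*d + p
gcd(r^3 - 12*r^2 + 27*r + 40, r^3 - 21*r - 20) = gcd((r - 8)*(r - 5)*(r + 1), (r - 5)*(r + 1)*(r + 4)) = r^2 - 4*r - 5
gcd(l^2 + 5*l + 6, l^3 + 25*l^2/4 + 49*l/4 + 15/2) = l^2 + 5*l + 6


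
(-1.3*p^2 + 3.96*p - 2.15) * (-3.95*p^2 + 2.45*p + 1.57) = 5.135*p^4 - 18.827*p^3 + 16.1535*p^2 + 0.9497*p - 3.3755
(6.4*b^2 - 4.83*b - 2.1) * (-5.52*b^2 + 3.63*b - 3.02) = -35.328*b^4 + 49.8936*b^3 - 25.2689*b^2 + 6.9636*b + 6.342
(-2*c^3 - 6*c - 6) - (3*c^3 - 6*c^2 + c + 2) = -5*c^3 + 6*c^2 - 7*c - 8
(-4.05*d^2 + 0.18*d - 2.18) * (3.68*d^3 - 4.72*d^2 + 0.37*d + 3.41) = -14.904*d^5 + 19.7784*d^4 - 10.3705*d^3 - 3.4543*d^2 - 0.1928*d - 7.4338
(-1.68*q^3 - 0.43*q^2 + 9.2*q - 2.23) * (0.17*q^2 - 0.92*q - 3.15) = -0.2856*q^5 + 1.4725*q^4 + 7.2516*q^3 - 7.4886*q^2 - 26.9284*q + 7.0245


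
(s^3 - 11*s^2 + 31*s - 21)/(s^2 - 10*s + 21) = s - 1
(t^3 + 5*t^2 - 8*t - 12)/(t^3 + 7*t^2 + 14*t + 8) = (t^2 + 4*t - 12)/(t^2 + 6*t + 8)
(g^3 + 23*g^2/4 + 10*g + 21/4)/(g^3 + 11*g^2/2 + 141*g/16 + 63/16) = 4*(g + 1)/(4*g + 3)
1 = 1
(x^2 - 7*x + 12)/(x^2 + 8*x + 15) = (x^2 - 7*x + 12)/(x^2 + 8*x + 15)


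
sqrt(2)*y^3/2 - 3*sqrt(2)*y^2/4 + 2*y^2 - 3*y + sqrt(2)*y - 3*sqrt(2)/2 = (y - 3/2)*(y + sqrt(2))*(sqrt(2)*y/2 + 1)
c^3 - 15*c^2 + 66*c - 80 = (c - 8)*(c - 5)*(c - 2)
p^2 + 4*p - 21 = (p - 3)*(p + 7)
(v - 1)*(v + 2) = v^2 + v - 2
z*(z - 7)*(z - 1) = z^3 - 8*z^2 + 7*z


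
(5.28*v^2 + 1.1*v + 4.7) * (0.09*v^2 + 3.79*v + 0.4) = 0.4752*v^4 + 20.1102*v^3 + 6.704*v^2 + 18.253*v + 1.88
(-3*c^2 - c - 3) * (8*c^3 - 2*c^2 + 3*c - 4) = -24*c^5 - 2*c^4 - 31*c^3 + 15*c^2 - 5*c + 12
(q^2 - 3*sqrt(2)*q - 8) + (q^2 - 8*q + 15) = 2*q^2 - 8*q - 3*sqrt(2)*q + 7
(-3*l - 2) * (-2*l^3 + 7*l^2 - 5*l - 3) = 6*l^4 - 17*l^3 + l^2 + 19*l + 6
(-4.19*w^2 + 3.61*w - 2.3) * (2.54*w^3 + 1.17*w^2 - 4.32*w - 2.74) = -10.6426*w^5 + 4.2671*w^4 + 16.4825*w^3 - 6.8056*w^2 + 0.0445999999999991*w + 6.302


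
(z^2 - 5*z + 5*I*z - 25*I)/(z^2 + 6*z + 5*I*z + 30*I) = (z - 5)/(z + 6)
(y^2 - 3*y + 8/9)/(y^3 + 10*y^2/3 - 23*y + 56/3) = (y - 1/3)/(y^2 + 6*y - 7)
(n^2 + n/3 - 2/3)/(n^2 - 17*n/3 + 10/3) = (n + 1)/(n - 5)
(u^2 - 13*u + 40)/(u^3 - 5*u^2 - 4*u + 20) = (u - 8)/(u^2 - 4)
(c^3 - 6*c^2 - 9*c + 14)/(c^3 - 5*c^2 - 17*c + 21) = (c + 2)/(c + 3)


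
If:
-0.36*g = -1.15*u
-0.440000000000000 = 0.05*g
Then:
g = -8.80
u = -2.75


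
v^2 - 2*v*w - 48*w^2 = (v - 8*w)*(v + 6*w)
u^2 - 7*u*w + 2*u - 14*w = (u + 2)*(u - 7*w)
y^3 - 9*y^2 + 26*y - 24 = (y - 4)*(y - 3)*(y - 2)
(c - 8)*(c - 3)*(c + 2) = c^3 - 9*c^2 + 2*c + 48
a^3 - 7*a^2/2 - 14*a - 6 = (a - 6)*(a + 1/2)*(a + 2)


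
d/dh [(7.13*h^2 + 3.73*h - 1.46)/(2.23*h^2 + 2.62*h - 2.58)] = (10.3627*h^2 - 30.2792*h - 5.7982)/(4.9729*h^4 + 11.6852*h^3 - 4.6424*h^2 - 13.5192*h + 6.6564)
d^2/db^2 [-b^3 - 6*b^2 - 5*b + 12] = -6*b - 12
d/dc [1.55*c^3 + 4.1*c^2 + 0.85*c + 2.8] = 4.65*c^2 + 8.2*c + 0.85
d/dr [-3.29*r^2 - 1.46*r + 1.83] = -6.58*r - 1.46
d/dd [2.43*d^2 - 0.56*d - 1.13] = 4.86*d - 0.56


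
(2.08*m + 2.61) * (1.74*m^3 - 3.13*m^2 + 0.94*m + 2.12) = 3.6192*m^4 - 1.969*m^3 - 6.2141*m^2 + 6.863*m + 5.5332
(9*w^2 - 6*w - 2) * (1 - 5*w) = -45*w^3 + 39*w^2 + 4*w - 2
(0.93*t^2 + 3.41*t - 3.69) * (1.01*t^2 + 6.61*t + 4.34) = 0.9393*t^4 + 9.5914*t^3 + 22.8494*t^2 - 9.5915*t - 16.0146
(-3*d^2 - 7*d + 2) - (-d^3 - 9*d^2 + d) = d^3 + 6*d^2 - 8*d + 2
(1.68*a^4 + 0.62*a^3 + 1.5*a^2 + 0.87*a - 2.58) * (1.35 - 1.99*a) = -3.3432*a^5 + 1.0342*a^4 - 2.148*a^3 + 0.2937*a^2 + 6.3087*a - 3.483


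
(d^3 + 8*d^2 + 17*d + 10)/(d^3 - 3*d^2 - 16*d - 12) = (d + 5)/(d - 6)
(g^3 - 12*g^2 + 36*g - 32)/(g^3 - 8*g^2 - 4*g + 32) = (g - 2)/(g + 2)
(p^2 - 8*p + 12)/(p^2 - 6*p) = (p - 2)/p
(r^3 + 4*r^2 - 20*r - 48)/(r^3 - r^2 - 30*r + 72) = (r + 2)/(r - 3)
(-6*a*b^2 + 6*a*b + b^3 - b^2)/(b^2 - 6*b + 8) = b*(-6*a*b + 6*a + b^2 - b)/(b^2 - 6*b + 8)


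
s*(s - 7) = s^2 - 7*s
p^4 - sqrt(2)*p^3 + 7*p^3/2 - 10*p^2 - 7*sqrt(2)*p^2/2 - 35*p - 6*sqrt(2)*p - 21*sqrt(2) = (p + 7/2)*(p - 3*sqrt(2))*(p + sqrt(2))^2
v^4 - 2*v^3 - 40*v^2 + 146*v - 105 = (v - 5)*(v - 3)*(v - 1)*(v + 7)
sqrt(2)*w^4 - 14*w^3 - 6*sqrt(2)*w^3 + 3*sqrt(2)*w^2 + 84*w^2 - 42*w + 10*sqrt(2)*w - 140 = (w - 5)*(w - 2)*(w - 7*sqrt(2))*(sqrt(2)*w + sqrt(2))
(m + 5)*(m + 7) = m^2 + 12*m + 35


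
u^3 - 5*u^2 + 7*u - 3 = (u - 3)*(u - 1)^2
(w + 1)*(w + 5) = w^2 + 6*w + 5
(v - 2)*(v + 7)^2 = v^3 + 12*v^2 + 21*v - 98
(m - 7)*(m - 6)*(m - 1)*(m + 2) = m^4 - 12*m^3 + 27*m^2 + 68*m - 84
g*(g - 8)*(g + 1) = g^3 - 7*g^2 - 8*g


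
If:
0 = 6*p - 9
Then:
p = 3/2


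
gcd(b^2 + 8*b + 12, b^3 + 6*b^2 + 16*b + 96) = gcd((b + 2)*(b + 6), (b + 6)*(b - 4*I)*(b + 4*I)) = b + 6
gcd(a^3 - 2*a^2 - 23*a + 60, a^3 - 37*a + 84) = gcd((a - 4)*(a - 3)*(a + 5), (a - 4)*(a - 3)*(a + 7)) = a^2 - 7*a + 12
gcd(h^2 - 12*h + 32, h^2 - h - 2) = 1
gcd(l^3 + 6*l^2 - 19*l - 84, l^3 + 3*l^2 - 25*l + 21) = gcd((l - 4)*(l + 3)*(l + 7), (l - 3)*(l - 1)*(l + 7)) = l + 7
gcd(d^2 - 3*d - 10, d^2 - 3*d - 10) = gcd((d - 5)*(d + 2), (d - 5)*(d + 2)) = d^2 - 3*d - 10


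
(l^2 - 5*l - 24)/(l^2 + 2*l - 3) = (l - 8)/(l - 1)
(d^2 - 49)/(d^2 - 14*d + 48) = (d^2 - 49)/(d^2 - 14*d + 48)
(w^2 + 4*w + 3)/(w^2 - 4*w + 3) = (w^2 + 4*w + 3)/(w^2 - 4*w + 3)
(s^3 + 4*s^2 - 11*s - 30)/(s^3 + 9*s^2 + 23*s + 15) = (s^2 - s - 6)/(s^2 + 4*s + 3)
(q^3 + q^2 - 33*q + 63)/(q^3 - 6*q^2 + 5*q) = (q^3 + q^2 - 33*q + 63)/(q*(q^2 - 6*q + 5))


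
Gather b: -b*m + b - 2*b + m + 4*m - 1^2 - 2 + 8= b*(-m - 1) + 5*m + 5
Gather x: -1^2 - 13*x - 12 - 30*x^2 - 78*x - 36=-30*x^2 - 91*x - 49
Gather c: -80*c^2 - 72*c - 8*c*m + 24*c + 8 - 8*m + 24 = -80*c^2 + c*(-8*m - 48) - 8*m + 32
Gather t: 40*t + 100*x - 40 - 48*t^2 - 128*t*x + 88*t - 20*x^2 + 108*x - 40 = -48*t^2 + t*(128 - 128*x) - 20*x^2 + 208*x - 80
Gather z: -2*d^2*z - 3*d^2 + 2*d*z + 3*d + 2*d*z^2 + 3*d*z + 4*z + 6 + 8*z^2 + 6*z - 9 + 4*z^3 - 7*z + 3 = -3*d^2 + 3*d + 4*z^3 + z^2*(2*d + 8) + z*(-2*d^2 + 5*d + 3)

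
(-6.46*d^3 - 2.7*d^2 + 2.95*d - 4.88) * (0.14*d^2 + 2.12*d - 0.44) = -0.9044*d^5 - 14.0732*d^4 - 2.4686*d^3 + 6.7588*d^2 - 11.6436*d + 2.1472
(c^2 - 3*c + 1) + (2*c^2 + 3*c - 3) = 3*c^2 - 2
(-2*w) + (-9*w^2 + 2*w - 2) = -9*w^2 - 2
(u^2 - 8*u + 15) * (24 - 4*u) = -4*u^3 + 56*u^2 - 252*u + 360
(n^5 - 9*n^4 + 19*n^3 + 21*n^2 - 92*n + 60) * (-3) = -3*n^5 + 27*n^4 - 57*n^3 - 63*n^2 + 276*n - 180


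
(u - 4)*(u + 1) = u^2 - 3*u - 4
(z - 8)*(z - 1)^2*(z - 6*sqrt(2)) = z^4 - 10*z^3 - 6*sqrt(2)*z^3 + 17*z^2 + 60*sqrt(2)*z^2 - 102*sqrt(2)*z - 8*z + 48*sqrt(2)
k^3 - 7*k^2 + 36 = (k - 6)*(k - 3)*(k + 2)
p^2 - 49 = (p - 7)*(p + 7)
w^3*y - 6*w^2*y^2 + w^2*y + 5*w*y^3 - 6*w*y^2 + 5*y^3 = (w - 5*y)*(w - y)*(w*y + y)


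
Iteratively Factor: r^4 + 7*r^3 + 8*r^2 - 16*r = (r + 4)*(r^3 + 3*r^2 - 4*r) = (r - 1)*(r + 4)*(r^2 + 4*r) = r*(r - 1)*(r + 4)*(r + 4)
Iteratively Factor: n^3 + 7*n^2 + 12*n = (n)*(n^2 + 7*n + 12) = n*(n + 3)*(n + 4)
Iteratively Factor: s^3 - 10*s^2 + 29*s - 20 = (s - 1)*(s^2 - 9*s + 20) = (s - 5)*(s - 1)*(s - 4)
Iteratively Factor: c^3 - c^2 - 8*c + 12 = (c + 3)*(c^2 - 4*c + 4) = (c - 2)*(c + 3)*(c - 2)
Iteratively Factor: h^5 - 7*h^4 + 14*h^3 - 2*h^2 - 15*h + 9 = (h - 3)*(h^4 - 4*h^3 + 2*h^2 + 4*h - 3) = (h - 3)*(h - 1)*(h^3 - 3*h^2 - h + 3) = (h - 3)*(h - 1)*(h + 1)*(h^2 - 4*h + 3) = (h - 3)*(h - 1)^2*(h + 1)*(h - 3)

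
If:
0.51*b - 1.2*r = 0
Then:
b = 2.35294117647059*r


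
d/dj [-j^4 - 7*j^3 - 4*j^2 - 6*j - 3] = -4*j^3 - 21*j^2 - 8*j - 6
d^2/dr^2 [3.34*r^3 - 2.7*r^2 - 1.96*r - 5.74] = 20.04*r - 5.4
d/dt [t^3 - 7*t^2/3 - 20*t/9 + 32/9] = 3*t^2 - 14*t/3 - 20/9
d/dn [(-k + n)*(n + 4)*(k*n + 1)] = -k*(k - n)*(n + 4) - (k - n)*(k*n + 1) + (n + 4)*(k*n + 1)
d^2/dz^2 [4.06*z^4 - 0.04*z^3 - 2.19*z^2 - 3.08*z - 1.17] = 48.72*z^2 - 0.24*z - 4.38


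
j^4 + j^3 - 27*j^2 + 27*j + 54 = (j - 3)^2*(j + 1)*(j + 6)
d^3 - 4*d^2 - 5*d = d*(d - 5)*(d + 1)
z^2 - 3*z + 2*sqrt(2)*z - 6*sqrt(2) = (z - 3)*(z + 2*sqrt(2))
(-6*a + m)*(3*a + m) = -18*a^2 - 3*a*m + m^2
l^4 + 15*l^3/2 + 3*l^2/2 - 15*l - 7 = (l + 1/2)*(l + 7)*(l - sqrt(2))*(l + sqrt(2))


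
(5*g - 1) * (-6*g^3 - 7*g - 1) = -30*g^4 + 6*g^3 - 35*g^2 + 2*g + 1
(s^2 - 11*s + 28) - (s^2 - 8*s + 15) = 13 - 3*s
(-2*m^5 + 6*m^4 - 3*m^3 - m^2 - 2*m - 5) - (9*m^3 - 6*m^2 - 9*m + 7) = -2*m^5 + 6*m^4 - 12*m^3 + 5*m^2 + 7*m - 12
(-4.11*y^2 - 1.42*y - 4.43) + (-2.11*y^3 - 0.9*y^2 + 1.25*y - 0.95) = -2.11*y^3 - 5.01*y^2 - 0.17*y - 5.38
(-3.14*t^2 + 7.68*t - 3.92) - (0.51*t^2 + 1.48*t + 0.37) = -3.65*t^2 + 6.2*t - 4.29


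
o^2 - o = o*(o - 1)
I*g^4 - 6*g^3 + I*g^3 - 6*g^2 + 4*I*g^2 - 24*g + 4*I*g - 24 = (g - 2*I)*(g + 2*I)*(g + 6*I)*(I*g + I)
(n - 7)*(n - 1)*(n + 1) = n^3 - 7*n^2 - n + 7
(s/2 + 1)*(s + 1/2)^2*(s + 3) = s^4/2 + 3*s^3 + 45*s^2/8 + 29*s/8 + 3/4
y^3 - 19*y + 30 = (y - 3)*(y - 2)*(y + 5)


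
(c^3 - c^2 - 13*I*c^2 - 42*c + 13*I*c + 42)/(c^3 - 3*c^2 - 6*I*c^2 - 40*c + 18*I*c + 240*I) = (c^2 - c*(1 + 7*I) + 7*I)/(c^2 - 3*c - 40)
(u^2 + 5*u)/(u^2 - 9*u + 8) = u*(u + 5)/(u^2 - 9*u + 8)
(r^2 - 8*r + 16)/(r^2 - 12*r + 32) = (r - 4)/(r - 8)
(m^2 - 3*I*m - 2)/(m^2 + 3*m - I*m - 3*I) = (m - 2*I)/(m + 3)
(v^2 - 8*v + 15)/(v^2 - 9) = (v - 5)/(v + 3)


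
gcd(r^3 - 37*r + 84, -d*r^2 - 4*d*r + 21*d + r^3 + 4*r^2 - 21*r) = r^2 + 4*r - 21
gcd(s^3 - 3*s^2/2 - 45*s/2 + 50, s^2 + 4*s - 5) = s + 5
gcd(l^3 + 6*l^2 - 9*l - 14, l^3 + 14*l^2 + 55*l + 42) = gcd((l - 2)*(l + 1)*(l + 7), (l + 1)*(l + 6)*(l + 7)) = l^2 + 8*l + 7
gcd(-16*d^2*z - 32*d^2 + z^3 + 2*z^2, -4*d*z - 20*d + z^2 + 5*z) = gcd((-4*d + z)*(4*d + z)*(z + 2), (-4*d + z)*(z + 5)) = -4*d + z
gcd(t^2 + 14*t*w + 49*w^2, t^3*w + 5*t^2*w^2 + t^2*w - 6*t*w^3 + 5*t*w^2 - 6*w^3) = 1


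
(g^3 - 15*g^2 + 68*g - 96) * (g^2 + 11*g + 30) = g^5 - 4*g^4 - 67*g^3 + 202*g^2 + 984*g - 2880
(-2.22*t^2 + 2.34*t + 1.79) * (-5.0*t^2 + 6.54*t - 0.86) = 11.1*t^4 - 26.2188*t^3 + 8.2628*t^2 + 9.6942*t - 1.5394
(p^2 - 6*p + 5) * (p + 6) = p^3 - 31*p + 30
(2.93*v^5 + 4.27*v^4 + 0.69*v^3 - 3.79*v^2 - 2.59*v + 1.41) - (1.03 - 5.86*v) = 2.93*v^5 + 4.27*v^4 + 0.69*v^3 - 3.79*v^2 + 3.27*v + 0.38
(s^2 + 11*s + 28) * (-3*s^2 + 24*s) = -3*s^4 - 9*s^3 + 180*s^2 + 672*s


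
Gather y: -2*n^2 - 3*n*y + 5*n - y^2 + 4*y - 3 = -2*n^2 + 5*n - y^2 + y*(4 - 3*n) - 3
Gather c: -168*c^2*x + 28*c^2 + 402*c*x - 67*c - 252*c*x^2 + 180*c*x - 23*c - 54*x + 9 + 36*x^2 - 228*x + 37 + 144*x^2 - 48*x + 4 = c^2*(28 - 168*x) + c*(-252*x^2 + 582*x - 90) + 180*x^2 - 330*x + 50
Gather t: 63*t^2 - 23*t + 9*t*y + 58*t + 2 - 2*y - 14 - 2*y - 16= 63*t^2 + t*(9*y + 35) - 4*y - 28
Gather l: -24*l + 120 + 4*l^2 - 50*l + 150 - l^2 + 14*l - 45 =3*l^2 - 60*l + 225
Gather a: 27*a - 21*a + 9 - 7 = 6*a + 2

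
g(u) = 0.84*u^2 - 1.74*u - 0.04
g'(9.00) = 13.38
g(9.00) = 52.34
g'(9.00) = 13.38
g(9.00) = 52.34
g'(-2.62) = -6.14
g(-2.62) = 10.28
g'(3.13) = 3.52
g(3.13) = 2.74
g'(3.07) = 3.42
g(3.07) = 2.54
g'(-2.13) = -5.32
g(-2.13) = 7.48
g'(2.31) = 2.14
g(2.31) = 0.42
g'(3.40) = 3.97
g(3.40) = 3.75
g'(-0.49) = -2.56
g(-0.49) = 1.01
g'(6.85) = 9.77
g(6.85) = 27.46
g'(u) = 1.68*u - 1.74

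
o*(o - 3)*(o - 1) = o^3 - 4*o^2 + 3*o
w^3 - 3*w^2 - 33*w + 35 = (w - 7)*(w - 1)*(w + 5)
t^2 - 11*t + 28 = (t - 7)*(t - 4)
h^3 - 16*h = h*(h - 4)*(h + 4)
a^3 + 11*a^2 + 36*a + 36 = (a + 2)*(a + 3)*(a + 6)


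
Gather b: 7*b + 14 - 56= 7*b - 42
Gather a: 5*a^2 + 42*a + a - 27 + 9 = 5*a^2 + 43*a - 18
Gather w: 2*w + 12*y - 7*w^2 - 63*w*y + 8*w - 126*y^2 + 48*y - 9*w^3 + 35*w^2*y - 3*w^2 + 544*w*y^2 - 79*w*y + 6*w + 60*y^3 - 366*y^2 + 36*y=-9*w^3 + w^2*(35*y - 10) + w*(544*y^2 - 142*y + 16) + 60*y^3 - 492*y^2 + 96*y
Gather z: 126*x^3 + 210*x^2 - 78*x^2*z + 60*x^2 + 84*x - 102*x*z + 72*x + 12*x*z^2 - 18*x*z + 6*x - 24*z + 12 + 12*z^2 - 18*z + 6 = 126*x^3 + 270*x^2 + 162*x + z^2*(12*x + 12) + z*(-78*x^2 - 120*x - 42) + 18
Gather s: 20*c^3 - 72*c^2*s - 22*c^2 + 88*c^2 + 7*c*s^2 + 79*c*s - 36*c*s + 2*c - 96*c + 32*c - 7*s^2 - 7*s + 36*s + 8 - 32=20*c^3 + 66*c^2 - 62*c + s^2*(7*c - 7) + s*(-72*c^2 + 43*c + 29) - 24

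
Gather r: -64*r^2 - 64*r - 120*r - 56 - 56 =-64*r^2 - 184*r - 112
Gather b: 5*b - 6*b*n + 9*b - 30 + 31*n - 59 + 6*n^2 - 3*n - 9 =b*(14 - 6*n) + 6*n^2 + 28*n - 98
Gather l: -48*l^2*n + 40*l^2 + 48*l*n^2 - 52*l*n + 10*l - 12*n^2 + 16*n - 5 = l^2*(40 - 48*n) + l*(48*n^2 - 52*n + 10) - 12*n^2 + 16*n - 5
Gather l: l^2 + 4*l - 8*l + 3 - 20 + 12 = l^2 - 4*l - 5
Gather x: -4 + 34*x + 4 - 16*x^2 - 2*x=-16*x^2 + 32*x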